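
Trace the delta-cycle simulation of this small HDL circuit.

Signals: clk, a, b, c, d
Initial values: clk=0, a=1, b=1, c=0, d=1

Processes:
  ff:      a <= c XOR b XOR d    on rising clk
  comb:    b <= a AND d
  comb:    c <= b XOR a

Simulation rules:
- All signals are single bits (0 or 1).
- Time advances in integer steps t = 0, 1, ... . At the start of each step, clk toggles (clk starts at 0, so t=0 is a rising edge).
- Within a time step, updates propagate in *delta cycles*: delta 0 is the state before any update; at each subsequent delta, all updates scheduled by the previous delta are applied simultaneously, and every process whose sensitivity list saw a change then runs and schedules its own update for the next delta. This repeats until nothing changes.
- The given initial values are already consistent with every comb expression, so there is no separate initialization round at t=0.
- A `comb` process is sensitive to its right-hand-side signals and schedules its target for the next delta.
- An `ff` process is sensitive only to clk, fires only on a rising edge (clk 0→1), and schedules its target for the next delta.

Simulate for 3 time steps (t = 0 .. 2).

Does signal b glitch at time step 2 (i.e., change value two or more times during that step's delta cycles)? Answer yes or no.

t=0 Δ0: clk=0 a=1 c=0 d=1 b=1
  Δ1: clk:0→1
  Δ2: a:1→0
  Δ3: c:0→1, b:1→0
  Δ4: c:1→0
  (4Δ to stable)
t=1 Δ0: clk=1 a=0 c=0 d=1 b=0
  Δ1: clk:1→0
  (1Δ to stable)
t=2 Δ0: clk=0 a=0 c=0 d=1 b=0
  Δ1: clk:0→1
  Δ2: a:0→1
  Δ3: c:0→1, b:0→1
  Δ4: c:1→0
  (4Δ to stable)

no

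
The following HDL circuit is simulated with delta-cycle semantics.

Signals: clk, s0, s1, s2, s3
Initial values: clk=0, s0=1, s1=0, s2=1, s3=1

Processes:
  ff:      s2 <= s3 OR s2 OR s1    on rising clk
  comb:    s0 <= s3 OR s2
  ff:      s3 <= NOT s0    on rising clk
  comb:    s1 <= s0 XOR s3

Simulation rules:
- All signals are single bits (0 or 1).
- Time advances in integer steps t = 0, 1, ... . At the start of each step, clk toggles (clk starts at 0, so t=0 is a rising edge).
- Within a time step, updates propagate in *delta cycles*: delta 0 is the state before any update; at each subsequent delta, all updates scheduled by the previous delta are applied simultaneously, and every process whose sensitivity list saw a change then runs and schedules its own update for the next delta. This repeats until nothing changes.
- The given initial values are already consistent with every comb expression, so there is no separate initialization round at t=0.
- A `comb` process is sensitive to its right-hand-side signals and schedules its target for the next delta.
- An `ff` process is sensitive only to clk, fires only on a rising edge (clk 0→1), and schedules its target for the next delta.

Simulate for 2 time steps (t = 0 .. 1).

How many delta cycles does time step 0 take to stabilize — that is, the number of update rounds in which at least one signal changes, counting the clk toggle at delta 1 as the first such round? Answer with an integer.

3

[bits: s0,s1,s3,clk,s2]
t=0: Δ0=10101 Δ1=10111 Δ2=10011 Δ3=11011 | 3Δ
t=1: Δ0=11011 Δ1=11001 | 1Δ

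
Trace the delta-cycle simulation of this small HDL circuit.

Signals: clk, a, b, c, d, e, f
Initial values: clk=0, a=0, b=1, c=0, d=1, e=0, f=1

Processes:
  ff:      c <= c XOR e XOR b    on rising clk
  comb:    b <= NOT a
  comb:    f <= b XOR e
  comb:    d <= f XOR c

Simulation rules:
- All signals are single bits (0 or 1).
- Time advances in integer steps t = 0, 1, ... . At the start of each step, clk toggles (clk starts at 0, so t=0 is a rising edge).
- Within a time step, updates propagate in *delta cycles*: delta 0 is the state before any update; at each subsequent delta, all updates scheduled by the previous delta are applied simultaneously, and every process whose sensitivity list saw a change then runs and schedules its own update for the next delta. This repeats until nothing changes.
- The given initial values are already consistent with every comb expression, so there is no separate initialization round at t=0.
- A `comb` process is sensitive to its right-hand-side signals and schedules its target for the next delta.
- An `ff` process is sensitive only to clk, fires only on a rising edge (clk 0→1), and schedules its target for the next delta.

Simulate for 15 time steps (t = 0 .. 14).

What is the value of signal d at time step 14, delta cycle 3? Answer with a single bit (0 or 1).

1

[bits: d,c,a,e,f,clk,b]
t=0: Δ0=1000101 Δ1=1000111 Δ2=1100111 Δ3=0100111 | 3Δ
t=1: Δ0=0100111 Δ1=0100101 | 1Δ
t=2: Δ0=0100101 Δ1=0100111 Δ2=0000111 Δ3=1000111 | 3Δ
t=3: Δ0=1000111 Δ1=1000101 | 1Δ
t=4: Δ0=1000101 Δ1=1000111 Δ2=1100111 Δ3=0100111 | 3Δ
t=5: Δ0=0100111 Δ1=0100101 | 1Δ
t=6: Δ0=0100101 Δ1=0100111 Δ2=0000111 Δ3=1000111 | 3Δ
t=7: Δ0=1000111 Δ1=1000101 | 1Δ
t=8: Δ0=1000101 Δ1=1000111 Δ2=1100111 Δ3=0100111 | 3Δ
t=9: Δ0=0100111 Δ1=0100101 | 1Δ
t=10: Δ0=0100101 Δ1=0100111 Δ2=0000111 Δ3=1000111 | 3Δ
t=11: Δ0=1000111 Δ1=1000101 | 1Δ
t=12: Δ0=1000101 Δ1=1000111 Δ2=1100111 Δ3=0100111 | 3Δ
t=13: Δ0=0100111 Δ1=0100101 | 1Δ
t=14: Δ0=0100101 Δ1=0100111 Δ2=0000111 Δ3=1000111 | 3Δ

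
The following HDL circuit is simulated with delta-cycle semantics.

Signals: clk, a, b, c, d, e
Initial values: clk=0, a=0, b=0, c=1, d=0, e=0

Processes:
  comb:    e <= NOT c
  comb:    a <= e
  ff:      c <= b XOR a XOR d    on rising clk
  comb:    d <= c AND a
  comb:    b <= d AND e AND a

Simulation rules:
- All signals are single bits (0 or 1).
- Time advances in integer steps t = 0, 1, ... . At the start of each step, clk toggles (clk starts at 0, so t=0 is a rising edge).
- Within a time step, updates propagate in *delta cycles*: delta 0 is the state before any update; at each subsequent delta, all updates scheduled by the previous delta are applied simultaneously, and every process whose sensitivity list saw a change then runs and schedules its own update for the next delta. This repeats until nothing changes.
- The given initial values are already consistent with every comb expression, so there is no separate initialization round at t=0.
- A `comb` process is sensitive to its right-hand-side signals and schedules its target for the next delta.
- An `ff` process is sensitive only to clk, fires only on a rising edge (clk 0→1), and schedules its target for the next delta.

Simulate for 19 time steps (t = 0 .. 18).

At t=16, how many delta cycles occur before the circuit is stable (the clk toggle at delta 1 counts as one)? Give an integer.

4

[bits: e,clk,b,c,a,d]
t=0: Δ0=000100 Δ1=010100 Δ2=010000 Δ3=110000 Δ4=110010 | 4Δ
t=1: Δ0=110010 Δ1=100010 | 1Δ
t=2: Δ0=100010 Δ1=110010 Δ2=110110 Δ3=010111 Δ4=010101 Δ5=010100 | 5Δ
t=3: Δ0=010100 Δ1=000100 | 1Δ
t=4: Δ0=000100 Δ1=010100 Δ2=010000 Δ3=110000 Δ4=110010 | 4Δ
t=5: Δ0=110010 Δ1=100010 | 1Δ
t=6: Δ0=100010 Δ1=110010 Δ2=110110 Δ3=010111 Δ4=010101 Δ5=010100 | 5Δ
t=7: Δ0=010100 Δ1=000100 | 1Δ
t=8: Δ0=000100 Δ1=010100 Δ2=010000 Δ3=110000 Δ4=110010 | 4Δ
t=9: Δ0=110010 Δ1=100010 | 1Δ
t=10: Δ0=100010 Δ1=110010 Δ2=110110 Δ3=010111 Δ4=010101 Δ5=010100 | 5Δ
t=11: Δ0=010100 Δ1=000100 | 1Δ
t=12: Δ0=000100 Δ1=010100 Δ2=010000 Δ3=110000 Δ4=110010 | 4Δ
t=13: Δ0=110010 Δ1=100010 | 1Δ
t=14: Δ0=100010 Δ1=110010 Δ2=110110 Δ3=010111 Δ4=010101 Δ5=010100 | 5Δ
t=15: Δ0=010100 Δ1=000100 | 1Δ
t=16: Δ0=000100 Δ1=010100 Δ2=010000 Δ3=110000 Δ4=110010 | 4Δ
t=17: Δ0=110010 Δ1=100010 | 1Δ
t=18: Δ0=100010 Δ1=110010 Δ2=110110 Δ3=010111 Δ4=010101 Δ5=010100 | 5Δ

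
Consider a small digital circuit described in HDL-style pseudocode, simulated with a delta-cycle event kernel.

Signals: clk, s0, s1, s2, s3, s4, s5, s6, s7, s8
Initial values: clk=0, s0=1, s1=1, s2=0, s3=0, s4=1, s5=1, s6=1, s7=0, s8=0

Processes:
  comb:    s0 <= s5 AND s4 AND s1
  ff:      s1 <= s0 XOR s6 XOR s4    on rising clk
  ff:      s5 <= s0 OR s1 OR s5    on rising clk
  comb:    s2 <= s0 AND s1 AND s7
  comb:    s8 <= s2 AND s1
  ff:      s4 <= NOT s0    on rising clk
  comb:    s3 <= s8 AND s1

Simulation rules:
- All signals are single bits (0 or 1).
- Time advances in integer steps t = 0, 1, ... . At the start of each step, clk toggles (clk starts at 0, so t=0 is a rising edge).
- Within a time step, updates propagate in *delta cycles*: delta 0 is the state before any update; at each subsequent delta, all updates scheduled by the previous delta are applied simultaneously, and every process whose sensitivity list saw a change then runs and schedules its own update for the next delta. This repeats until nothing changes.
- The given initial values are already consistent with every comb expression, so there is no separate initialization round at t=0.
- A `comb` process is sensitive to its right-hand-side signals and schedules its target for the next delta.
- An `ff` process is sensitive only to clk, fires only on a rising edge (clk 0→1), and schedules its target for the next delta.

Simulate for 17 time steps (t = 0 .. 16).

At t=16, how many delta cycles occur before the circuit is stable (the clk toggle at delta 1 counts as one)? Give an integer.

t0.Δ0 s2=0 s6=1 s3=0 s0=1 s4=1 clk=0 s5=1 s7=0 s8=0 s1=1
t0.Δ1 s2=0 s6=1 s3=0 s0=1 s4=1 clk=1 s5=1 s7=0 s8=0 s1=1
t0.Δ2 s2=0 s6=1 s3=0 s0=1 s4=0 clk=1 s5=1 s7=0 s8=0 s1=1
t0.Δ3 s2=0 s6=1 s3=0 s0=0 s4=0 clk=1 s5=1 s7=0 s8=0 s1=1
t1.Δ0 s2=0 s6=1 s3=0 s0=0 s4=0 clk=1 s5=1 s7=0 s8=0 s1=1
t1.Δ1 s2=0 s6=1 s3=0 s0=0 s4=0 clk=0 s5=1 s7=0 s8=0 s1=1
t2.Δ0 s2=0 s6=1 s3=0 s0=0 s4=0 clk=0 s5=1 s7=0 s8=0 s1=1
t2.Δ1 s2=0 s6=1 s3=0 s0=0 s4=0 clk=1 s5=1 s7=0 s8=0 s1=1
t2.Δ2 s2=0 s6=1 s3=0 s0=0 s4=1 clk=1 s5=1 s7=0 s8=0 s1=1
t2.Δ3 s2=0 s6=1 s3=0 s0=1 s4=1 clk=1 s5=1 s7=0 s8=0 s1=1
t3.Δ0 s2=0 s6=1 s3=0 s0=1 s4=1 clk=1 s5=1 s7=0 s8=0 s1=1
t3.Δ1 s2=0 s6=1 s3=0 s0=1 s4=1 clk=0 s5=1 s7=0 s8=0 s1=1
t4.Δ0 s2=0 s6=1 s3=0 s0=1 s4=1 clk=0 s5=1 s7=0 s8=0 s1=1
t4.Δ1 s2=0 s6=1 s3=0 s0=1 s4=1 clk=1 s5=1 s7=0 s8=0 s1=1
t4.Δ2 s2=0 s6=1 s3=0 s0=1 s4=0 clk=1 s5=1 s7=0 s8=0 s1=1
t4.Δ3 s2=0 s6=1 s3=0 s0=0 s4=0 clk=1 s5=1 s7=0 s8=0 s1=1
t5.Δ0 s2=0 s6=1 s3=0 s0=0 s4=0 clk=1 s5=1 s7=0 s8=0 s1=1
t5.Δ1 s2=0 s6=1 s3=0 s0=0 s4=0 clk=0 s5=1 s7=0 s8=0 s1=1
t6.Δ0 s2=0 s6=1 s3=0 s0=0 s4=0 clk=0 s5=1 s7=0 s8=0 s1=1
t6.Δ1 s2=0 s6=1 s3=0 s0=0 s4=0 clk=1 s5=1 s7=0 s8=0 s1=1
t6.Δ2 s2=0 s6=1 s3=0 s0=0 s4=1 clk=1 s5=1 s7=0 s8=0 s1=1
t6.Δ3 s2=0 s6=1 s3=0 s0=1 s4=1 clk=1 s5=1 s7=0 s8=0 s1=1
t7.Δ0 s2=0 s6=1 s3=0 s0=1 s4=1 clk=1 s5=1 s7=0 s8=0 s1=1
t7.Δ1 s2=0 s6=1 s3=0 s0=1 s4=1 clk=0 s5=1 s7=0 s8=0 s1=1
t8.Δ0 s2=0 s6=1 s3=0 s0=1 s4=1 clk=0 s5=1 s7=0 s8=0 s1=1
t8.Δ1 s2=0 s6=1 s3=0 s0=1 s4=1 clk=1 s5=1 s7=0 s8=0 s1=1
t8.Δ2 s2=0 s6=1 s3=0 s0=1 s4=0 clk=1 s5=1 s7=0 s8=0 s1=1
t8.Δ3 s2=0 s6=1 s3=0 s0=0 s4=0 clk=1 s5=1 s7=0 s8=0 s1=1
t9.Δ0 s2=0 s6=1 s3=0 s0=0 s4=0 clk=1 s5=1 s7=0 s8=0 s1=1
t9.Δ1 s2=0 s6=1 s3=0 s0=0 s4=0 clk=0 s5=1 s7=0 s8=0 s1=1
t10.Δ0 s2=0 s6=1 s3=0 s0=0 s4=0 clk=0 s5=1 s7=0 s8=0 s1=1
t10.Δ1 s2=0 s6=1 s3=0 s0=0 s4=0 clk=1 s5=1 s7=0 s8=0 s1=1
t10.Δ2 s2=0 s6=1 s3=0 s0=0 s4=1 clk=1 s5=1 s7=0 s8=0 s1=1
t10.Δ3 s2=0 s6=1 s3=0 s0=1 s4=1 clk=1 s5=1 s7=0 s8=0 s1=1
t11.Δ0 s2=0 s6=1 s3=0 s0=1 s4=1 clk=1 s5=1 s7=0 s8=0 s1=1
t11.Δ1 s2=0 s6=1 s3=0 s0=1 s4=1 clk=0 s5=1 s7=0 s8=0 s1=1
t12.Δ0 s2=0 s6=1 s3=0 s0=1 s4=1 clk=0 s5=1 s7=0 s8=0 s1=1
t12.Δ1 s2=0 s6=1 s3=0 s0=1 s4=1 clk=1 s5=1 s7=0 s8=0 s1=1
t12.Δ2 s2=0 s6=1 s3=0 s0=1 s4=0 clk=1 s5=1 s7=0 s8=0 s1=1
t12.Δ3 s2=0 s6=1 s3=0 s0=0 s4=0 clk=1 s5=1 s7=0 s8=0 s1=1
t13.Δ0 s2=0 s6=1 s3=0 s0=0 s4=0 clk=1 s5=1 s7=0 s8=0 s1=1
t13.Δ1 s2=0 s6=1 s3=0 s0=0 s4=0 clk=0 s5=1 s7=0 s8=0 s1=1
t14.Δ0 s2=0 s6=1 s3=0 s0=0 s4=0 clk=0 s5=1 s7=0 s8=0 s1=1
t14.Δ1 s2=0 s6=1 s3=0 s0=0 s4=0 clk=1 s5=1 s7=0 s8=0 s1=1
t14.Δ2 s2=0 s6=1 s3=0 s0=0 s4=1 clk=1 s5=1 s7=0 s8=0 s1=1
t14.Δ3 s2=0 s6=1 s3=0 s0=1 s4=1 clk=1 s5=1 s7=0 s8=0 s1=1
t15.Δ0 s2=0 s6=1 s3=0 s0=1 s4=1 clk=1 s5=1 s7=0 s8=0 s1=1
t15.Δ1 s2=0 s6=1 s3=0 s0=1 s4=1 clk=0 s5=1 s7=0 s8=0 s1=1
t16.Δ0 s2=0 s6=1 s3=0 s0=1 s4=1 clk=0 s5=1 s7=0 s8=0 s1=1
t16.Δ1 s2=0 s6=1 s3=0 s0=1 s4=1 clk=1 s5=1 s7=0 s8=0 s1=1
t16.Δ2 s2=0 s6=1 s3=0 s0=1 s4=0 clk=1 s5=1 s7=0 s8=0 s1=1
t16.Δ3 s2=0 s6=1 s3=0 s0=0 s4=0 clk=1 s5=1 s7=0 s8=0 s1=1

3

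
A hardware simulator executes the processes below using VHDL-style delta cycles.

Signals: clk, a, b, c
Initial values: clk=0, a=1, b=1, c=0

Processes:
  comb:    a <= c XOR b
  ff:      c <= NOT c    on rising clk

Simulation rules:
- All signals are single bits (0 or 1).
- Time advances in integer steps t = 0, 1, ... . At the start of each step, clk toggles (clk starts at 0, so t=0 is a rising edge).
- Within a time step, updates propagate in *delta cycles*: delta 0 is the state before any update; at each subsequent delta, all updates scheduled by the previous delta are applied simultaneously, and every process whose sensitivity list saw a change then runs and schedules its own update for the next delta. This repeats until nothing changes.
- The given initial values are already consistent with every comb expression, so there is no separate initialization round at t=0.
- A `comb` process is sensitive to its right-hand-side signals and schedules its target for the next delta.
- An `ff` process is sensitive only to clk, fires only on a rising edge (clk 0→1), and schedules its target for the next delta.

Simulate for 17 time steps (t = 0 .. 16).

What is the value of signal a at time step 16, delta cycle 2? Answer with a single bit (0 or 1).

[bits: a,b,c,clk]
t=0: Δ0=1100 Δ1=1101 Δ2=1111 Δ3=0111 | 3Δ
t=1: Δ0=0111 Δ1=0110 | 1Δ
t=2: Δ0=0110 Δ1=0111 Δ2=0101 Δ3=1101 | 3Δ
t=3: Δ0=1101 Δ1=1100 | 1Δ
t=4: Δ0=1100 Δ1=1101 Δ2=1111 Δ3=0111 | 3Δ
t=5: Δ0=0111 Δ1=0110 | 1Δ
t=6: Δ0=0110 Δ1=0111 Δ2=0101 Δ3=1101 | 3Δ
t=7: Δ0=1101 Δ1=1100 | 1Δ
t=8: Δ0=1100 Δ1=1101 Δ2=1111 Δ3=0111 | 3Δ
t=9: Δ0=0111 Δ1=0110 | 1Δ
t=10: Δ0=0110 Δ1=0111 Δ2=0101 Δ3=1101 | 3Δ
t=11: Δ0=1101 Δ1=1100 | 1Δ
t=12: Δ0=1100 Δ1=1101 Δ2=1111 Δ3=0111 | 3Δ
t=13: Δ0=0111 Δ1=0110 | 1Δ
t=14: Δ0=0110 Δ1=0111 Δ2=0101 Δ3=1101 | 3Δ
t=15: Δ0=1101 Δ1=1100 | 1Δ
t=16: Δ0=1100 Δ1=1101 Δ2=1111 Δ3=0111 | 3Δ

1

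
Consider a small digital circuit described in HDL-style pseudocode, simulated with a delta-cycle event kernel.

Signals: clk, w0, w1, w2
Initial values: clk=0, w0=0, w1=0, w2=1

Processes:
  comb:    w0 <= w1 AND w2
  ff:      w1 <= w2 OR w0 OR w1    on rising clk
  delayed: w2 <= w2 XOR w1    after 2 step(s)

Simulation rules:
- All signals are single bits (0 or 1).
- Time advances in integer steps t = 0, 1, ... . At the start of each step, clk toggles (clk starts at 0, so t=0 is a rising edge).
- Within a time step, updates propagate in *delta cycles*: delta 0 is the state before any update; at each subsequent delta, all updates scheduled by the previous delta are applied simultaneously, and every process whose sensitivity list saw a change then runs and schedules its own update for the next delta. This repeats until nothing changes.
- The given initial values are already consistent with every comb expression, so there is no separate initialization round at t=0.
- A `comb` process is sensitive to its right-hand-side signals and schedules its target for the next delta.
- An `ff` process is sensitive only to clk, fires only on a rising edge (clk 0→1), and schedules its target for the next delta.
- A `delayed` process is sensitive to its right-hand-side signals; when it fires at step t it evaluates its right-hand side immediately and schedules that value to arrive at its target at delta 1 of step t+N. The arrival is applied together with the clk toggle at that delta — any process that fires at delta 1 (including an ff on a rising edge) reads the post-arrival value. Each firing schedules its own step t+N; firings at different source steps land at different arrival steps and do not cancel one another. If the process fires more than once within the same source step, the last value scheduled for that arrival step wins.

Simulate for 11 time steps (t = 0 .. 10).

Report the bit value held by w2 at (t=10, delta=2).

t=0 Δ0: w2=1 w0=0 w1=0 clk=0
  Δ1: clk:0→1
  Δ2: w1:0→1
  Δ3: w0:0→1
  (3Δ to stable)
t=1 Δ0: w2=1 w0=1 w1=1 clk=1
  Δ1: clk:1→0
  (1Δ to stable)
t=2 Δ0: w2=1 w0=1 w1=1 clk=0
  Δ1: w2:1→0, clk:0→1
  Δ2: w0:1→0
  (2Δ to stable)
t=3 Δ0: w2=0 w0=0 w1=1 clk=1
  Δ1: clk:1→0
  (1Δ to stable)
t=4 Δ0: w2=0 w0=0 w1=1 clk=0
  Δ1: w2:0→1, clk:0→1
  Δ2: w0:0→1
  (2Δ to stable)
t=5 Δ0: w2=1 w0=1 w1=1 clk=1
  Δ1: clk:1→0
  (1Δ to stable)
t=6 Δ0: w2=1 w0=1 w1=1 clk=0
  Δ1: w2:1→0, clk:0→1
  Δ2: w0:1→0
  (2Δ to stable)
t=7 Δ0: w2=0 w0=0 w1=1 clk=1
  Δ1: clk:1→0
  (1Δ to stable)
t=8 Δ0: w2=0 w0=0 w1=1 clk=0
  Δ1: w2:0→1, clk:0→1
  Δ2: w0:0→1
  (2Δ to stable)
t=9 Δ0: w2=1 w0=1 w1=1 clk=1
  Δ1: clk:1→0
  (1Δ to stable)
t=10 Δ0: w2=1 w0=1 w1=1 clk=0
  Δ1: w2:1→0, clk:0→1
  Δ2: w0:1→0
  (2Δ to stable)

0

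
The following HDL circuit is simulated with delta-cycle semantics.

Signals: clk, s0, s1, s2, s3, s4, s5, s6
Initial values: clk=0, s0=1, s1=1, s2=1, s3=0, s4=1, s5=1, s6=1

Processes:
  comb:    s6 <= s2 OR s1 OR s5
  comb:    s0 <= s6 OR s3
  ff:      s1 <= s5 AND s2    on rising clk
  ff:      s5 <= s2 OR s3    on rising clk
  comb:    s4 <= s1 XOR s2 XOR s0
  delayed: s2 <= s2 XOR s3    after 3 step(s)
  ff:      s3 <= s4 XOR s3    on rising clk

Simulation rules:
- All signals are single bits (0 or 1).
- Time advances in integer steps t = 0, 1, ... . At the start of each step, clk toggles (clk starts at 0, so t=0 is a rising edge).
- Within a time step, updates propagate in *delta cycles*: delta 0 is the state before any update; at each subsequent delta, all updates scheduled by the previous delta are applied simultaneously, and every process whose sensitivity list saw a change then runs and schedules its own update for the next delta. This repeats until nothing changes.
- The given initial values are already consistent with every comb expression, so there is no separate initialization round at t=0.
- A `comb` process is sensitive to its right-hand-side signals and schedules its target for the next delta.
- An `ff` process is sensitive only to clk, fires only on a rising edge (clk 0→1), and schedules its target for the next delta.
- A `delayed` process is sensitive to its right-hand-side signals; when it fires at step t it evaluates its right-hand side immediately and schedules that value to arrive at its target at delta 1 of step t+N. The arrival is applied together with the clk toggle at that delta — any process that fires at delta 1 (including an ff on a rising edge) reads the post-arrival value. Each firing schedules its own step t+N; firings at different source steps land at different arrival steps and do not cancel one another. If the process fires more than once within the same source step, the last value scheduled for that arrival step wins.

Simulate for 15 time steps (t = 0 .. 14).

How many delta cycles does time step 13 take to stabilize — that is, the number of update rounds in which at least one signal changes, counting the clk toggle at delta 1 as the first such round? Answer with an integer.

t=0 Δ0: clk=0 s6=1 s1=1 s5=1 s4=1 s0=1 s3=0 s2=1
  Δ1: clk:0→1
  Δ2: s3:0→1
  (2Δ to stable)
t=1 Δ0: clk=1 s6=1 s1=1 s5=1 s4=1 s0=1 s3=1 s2=1
  Δ1: clk:1→0
  (1Δ to stable)
t=2 Δ0: clk=0 s6=1 s1=1 s5=1 s4=1 s0=1 s3=1 s2=1
  Δ1: clk:0→1
  Δ2: s3:1→0
  (2Δ to stable)
t=3 Δ0: clk=1 s6=1 s1=1 s5=1 s4=1 s0=1 s3=0 s2=1
  Δ1: clk:1→0, s2:1→0
  Δ2: s4:1→0
  (2Δ to stable)
t=4 Δ0: clk=0 s6=1 s1=1 s5=1 s4=0 s0=1 s3=0 s2=0
  Δ1: clk:0→1
  Δ2: s1:1→0, s5:1→0
  Δ3: s6:1→0, s4:0→1
  Δ4: s0:1→0
  Δ5: s4:1→0
  (5Δ to stable)
t=5 Δ0: clk=1 s6=0 s1=0 s5=0 s4=0 s0=0 s3=0 s2=0
  Δ1: clk:1→0, s2:0→1
  Δ2: s6:0→1, s4:0→1
  Δ3: s0:0→1
  Δ4: s4:1→0
  (4Δ to stable)
t=6 Δ0: clk=0 s6=1 s1=0 s5=0 s4=0 s0=1 s3=0 s2=1
  Δ1: clk:0→1, s2:1→0
  Δ2: s6:1→0, s4:0→1
  Δ3: s0:1→0
  Δ4: s4:1→0
  (4Δ to stable)
t=7 Δ0: clk=1 s6=0 s1=0 s5=0 s4=0 s0=0 s3=0 s2=0
  Δ1: clk:1→0
  (1Δ to stable)
t=8 Δ0: clk=0 s6=0 s1=0 s5=0 s4=0 s0=0 s3=0 s2=0
  Δ1: clk:0→1, s2:0→1
  Δ2: s6:0→1, s5:0→1, s4:0→1
  Δ3: s0:0→1
  Δ4: s4:1→0
  (4Δ to stable)
t=9 Δ0: clk=1 s6=1 s1=0 s5=1 s4=0 s0=1 s3=0 s2=1
  Δ1: clk:1→0, s2:1→0
  Δ2: s4:0→1
  (2Δ to stable)
t=10 Δ0: clk=0 s6=1 s1=0 s5=1 s4=1 s0=1 s3=0 s2=0
  Δ1: clk:0→1
  Δ2: s5:1→0, s3:0→1
  Δ3: s6:1→0
  (3Δ to stable)
t=11 Δ0: clk=1 s6=0 s1=0 s5=0 s4=1 s0=1 s3=1 s2=0
  Δ1: clk:1→0, s2:0→1
  Δ2: s6:0→1, s4:1→0
  (2Δ to stable)
t=12 Δ0: clk=0 s6=1 s1=0 s5=0 s4=0 s0=1 s3=1 s2=1
  Δ1: clk:0→1, s2:1→0
  Δ2: s6:1→0, s5:0→1, s4:0→1
  Δ3: s6:0→1
  (3Δ to stable)
t=13 Δ0: clk=1 s6=1 s1=0 s5=1 s4=1 s0=1 s3=1 s2=0
  Δ1: clk:1→0, s2:0→1
  Δ2: s4:1→0
  (2Δ to stable)
t=14 Δ0: clk=0 s6=1 s1=0 s5=1 s4=0 s0=1 s3=1 s2=1
  Δ1: clk:0→1, s2:1→0
  Δ2: s4:0→1
  (2Δ to stable)

2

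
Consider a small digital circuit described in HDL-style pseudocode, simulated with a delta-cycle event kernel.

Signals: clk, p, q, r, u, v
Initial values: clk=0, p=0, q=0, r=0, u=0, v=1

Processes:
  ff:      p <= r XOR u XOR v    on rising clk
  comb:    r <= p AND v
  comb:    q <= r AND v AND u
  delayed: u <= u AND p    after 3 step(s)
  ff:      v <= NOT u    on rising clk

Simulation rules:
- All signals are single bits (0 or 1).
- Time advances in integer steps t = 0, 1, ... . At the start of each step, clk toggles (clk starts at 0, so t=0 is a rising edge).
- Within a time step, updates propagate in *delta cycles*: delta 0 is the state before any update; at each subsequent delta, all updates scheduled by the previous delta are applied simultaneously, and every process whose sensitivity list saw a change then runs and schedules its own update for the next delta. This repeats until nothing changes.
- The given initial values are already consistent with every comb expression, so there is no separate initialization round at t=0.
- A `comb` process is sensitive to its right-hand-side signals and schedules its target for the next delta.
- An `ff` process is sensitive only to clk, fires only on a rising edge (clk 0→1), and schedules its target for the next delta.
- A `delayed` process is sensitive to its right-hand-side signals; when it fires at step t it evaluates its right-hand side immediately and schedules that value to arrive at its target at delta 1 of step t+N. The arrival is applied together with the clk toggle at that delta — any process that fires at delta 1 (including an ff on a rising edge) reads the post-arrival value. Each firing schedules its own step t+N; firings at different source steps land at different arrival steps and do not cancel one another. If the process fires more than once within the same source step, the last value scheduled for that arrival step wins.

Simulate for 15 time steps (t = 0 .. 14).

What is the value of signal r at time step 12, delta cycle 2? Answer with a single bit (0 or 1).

0

t=0 Δ0: u=0 v=1 p=0 clk=0 r=0 q=0
  Δ1: clk:0→1
  Δ2: p:0→1
  Δ3: r:0→1
  (3Δ to stable)
t=1 Δ0: u=0 v=1 p=1 clk=1 r=1 q=0
  Δ1: clk:1→0
  (1Δ to stable)
t=2 Δ0: u=0 v=1 p=1 clk=0 r=1 q=0
  Δ1: clk:0→1
  Δ2: p:1→0
  Δ3: r:1→0
  (3Δ to stable)
t=3 Δ0: u=0 v=1 p=0 clk=1 r=0 q=0
  Δ1: clk:1→0
  (1Δ to stable)
t=4 Δ0: u=0 v=1 p=0 clk=0 r=0 q=0
  Δ1: clk:0→1
  Δ2: p:0→1
  Δ3: r:0→1
  (3Δ to stable)
t=5 Δ0: u=0 v=1 p=1 clk=1 r=1 q=0
  Δ1: clk:1→0
  (1Δ to stable)
t=6 Δ0: u=0 v=1 p=1 clk=0 r=1 q=0
  Δ1: clk:0→1
  Δ2: p:1→0
  Δ3: r:1→0
  (3Δ to stable)
t=7 Δ0: u=0 v=1 p=0 clk=1 r=0 q=0
  Δ1: clk:1→0
  (1Δ to stable)
t=8 Δ0: u=0 v=1 p=0 clk=0 r=0 q=0
  Δ1: clk:0→1
  Δ2: p:0→1
  Δ3: r:0→1
  (3Δ to stable)
t=9 Δ0: u=0 v=1 p=1 clk=1 r=1 q=0
  Δ1: clk:1→0
  (1Δ to stable)
t=10 Δ0: u=0 v=1 p=1 clk=0 r=1 q=0
  Δ1: clk:0→1
  Δ2: p:1→0
  Δ3: r:1→0
  (3Δ to stable)
t=11 Δ0: u=0 v=1 p=0 clk=1 r=0 q=0
  Δ1: clk:1→0
  (1Δ to stable)
t=12 Δ0: u=0 v=1 p=0 clk=0 r=0 q=0
  Δ1: clk:0→1
  Δ2: p:0→1
  Δ3: r:0→1
  (3Δ to stable)
t=13 Δ0: u=0 v=1 p=1 clk=1 r=1 q=0
  Δ1: clk:1→0
  (1Δ to stable)
t=14 Δ0: u=0 v=1 p=1 clk=0 r=1 q=0
  Δ1: clk:0→1
  Δ2: p:1→0
  Δ3: r:1→0
  (3Δ to stable)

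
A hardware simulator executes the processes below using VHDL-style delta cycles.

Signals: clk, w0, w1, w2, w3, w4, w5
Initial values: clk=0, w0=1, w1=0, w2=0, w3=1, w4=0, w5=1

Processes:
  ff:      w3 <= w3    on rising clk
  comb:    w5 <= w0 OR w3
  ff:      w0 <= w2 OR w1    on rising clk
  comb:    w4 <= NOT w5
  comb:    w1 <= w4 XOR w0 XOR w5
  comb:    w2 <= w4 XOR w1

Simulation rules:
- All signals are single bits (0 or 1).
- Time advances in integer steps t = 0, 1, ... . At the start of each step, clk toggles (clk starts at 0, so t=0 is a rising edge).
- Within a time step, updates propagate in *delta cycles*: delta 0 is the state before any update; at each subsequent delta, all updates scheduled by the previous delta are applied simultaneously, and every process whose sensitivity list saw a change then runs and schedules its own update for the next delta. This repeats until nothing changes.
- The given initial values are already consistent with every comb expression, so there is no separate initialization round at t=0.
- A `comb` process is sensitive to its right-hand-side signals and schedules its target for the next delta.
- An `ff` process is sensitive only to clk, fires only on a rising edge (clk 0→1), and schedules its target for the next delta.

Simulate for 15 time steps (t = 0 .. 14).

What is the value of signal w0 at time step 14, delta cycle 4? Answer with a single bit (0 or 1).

[bits: w5,w2,w0,w1,clk,w4,w3]
t=0: Δ0=1010001 Δ1=1010101 Δ2=1000101 Δ3=1001101 Δ4=1101101 | 4Δ
t=1: Δ0=1101101 Δ1=1101001 | 1Δ
t=2: Δ0=1101001 Δ1=1101101 Δ2=1111101 Δ3=1110101 Δ4=1010101 | 4Δ
t=3: Δ0=1010101 Δ1=1010001 | 1Δ
t=4: Δ0=1010001 Δ1=1010101 Δ2=1000101 Δ3=1001101 Δ4=1101101 | 4Δ
t=5: Δ0=1101101 Δ1=1101001 | 1Δ
t=6: Δ0=1101001 Δ1=1101101 Δ2=1111101 Δ3=1110101 Δ4=1010101 | 4Δ
t=7: Δ0=1010101 Δ1=1010001 | 1Δ
t=8: Δ0=1010001 Δ1=1010101 Δ2=1000101 Δ3=1001101 Δ4=1101101 | 4Δ
t=9: Δ0=1101101 Δ1=1101001 | 1Δ
t=10: Δ0=1101001 Δ1=1101101 Δ2=1111101 Δ3=1110101 Δ4=1010101 | 4Δ
t=11: Δ0=1010101 Δ1=1010001 | 1Δ
t=12: Δ0=1010001 Δ1=1010101 Δ2=1000101 Δ3=1001101 Δ4=1101101 | 4Δ
t=13: Δ0=1101101 Δ1=1101001 | 1Δ
t=14: Δ0=1101001 Δ1=1101101 Δ2=1111101 Δ3=1110101 Δ4=1010101 | 4Δ

1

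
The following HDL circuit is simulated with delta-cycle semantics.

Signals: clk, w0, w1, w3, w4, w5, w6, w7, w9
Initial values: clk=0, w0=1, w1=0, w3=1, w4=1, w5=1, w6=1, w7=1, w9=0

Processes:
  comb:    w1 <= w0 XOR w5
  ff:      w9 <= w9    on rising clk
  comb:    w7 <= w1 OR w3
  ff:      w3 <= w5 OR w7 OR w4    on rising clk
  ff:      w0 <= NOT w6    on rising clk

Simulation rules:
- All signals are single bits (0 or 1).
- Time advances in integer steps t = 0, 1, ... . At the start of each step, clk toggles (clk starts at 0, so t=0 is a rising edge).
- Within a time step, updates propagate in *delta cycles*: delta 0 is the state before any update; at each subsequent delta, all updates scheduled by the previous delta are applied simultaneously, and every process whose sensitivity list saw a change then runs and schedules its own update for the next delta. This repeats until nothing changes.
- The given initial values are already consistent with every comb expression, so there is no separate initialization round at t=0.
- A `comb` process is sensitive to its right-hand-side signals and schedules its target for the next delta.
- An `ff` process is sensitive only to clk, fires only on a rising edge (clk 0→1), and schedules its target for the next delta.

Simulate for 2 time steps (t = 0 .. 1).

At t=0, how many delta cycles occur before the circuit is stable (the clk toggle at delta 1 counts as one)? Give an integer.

3

t0.Δ0 w1=0 w5=1 w4=1 clk=0 w0=1 w7=1 w9=0 w6=1 w3=1
t0.Δ1 w1=0 w5=1 w4=1 clk=1 w0=1 w7=1 w9=0 w6=1 w3=1
t0.Δ2 w1=0 w5=1 w4=1 clk=1 w0=0 w7=1 w9=0 w6=1 w3=1
t0.Δ3 w1=1 w5=1 w4=1 clk=1 w0=0 w7=1 w9=0 w6=1 w3=1
t1.Δ0 w1=1 w5=1 w4=1 clk=1 w0=0 w7=1 w9=0 w6=1 w3=1
t1.Δ1 w1=1 w5=1 w4=1 clk=0 w0=0 w7=1 w9=0 w6=1 w3=1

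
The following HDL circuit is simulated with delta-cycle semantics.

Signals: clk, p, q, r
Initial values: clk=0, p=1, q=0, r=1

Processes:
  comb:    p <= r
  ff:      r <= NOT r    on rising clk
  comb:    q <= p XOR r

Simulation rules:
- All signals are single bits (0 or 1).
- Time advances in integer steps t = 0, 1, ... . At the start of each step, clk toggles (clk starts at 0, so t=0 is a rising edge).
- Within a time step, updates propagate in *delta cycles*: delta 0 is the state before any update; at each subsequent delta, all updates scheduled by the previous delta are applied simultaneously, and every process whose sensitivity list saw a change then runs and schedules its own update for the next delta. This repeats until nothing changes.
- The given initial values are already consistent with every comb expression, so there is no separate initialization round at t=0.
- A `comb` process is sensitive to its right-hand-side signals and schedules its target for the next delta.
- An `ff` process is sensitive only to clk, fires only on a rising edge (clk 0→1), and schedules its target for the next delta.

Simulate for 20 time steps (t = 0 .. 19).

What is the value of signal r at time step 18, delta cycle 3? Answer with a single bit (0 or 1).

1

[bits: r,q,clk,p]
t=0: Δ0=1001 Δ1=1011 Δ2=0011 Δ3=0110 Δ4=0010 | 4Δ
t=1: Δ0=0010 Δ1=0000 | 1Δ
t=2: Δ0=0000 Δ1=0010 Δ2=1010 Δ3=1111 Δ4=1011 | 4Δ
t=3: Δ0=1011 Δ1=1001 | 1Δ
t=4: Δ0=1001 Δ1=1011 Δ2=0011 Δ3=0110 Δ4=0010 | 4Δ
t=5: Δ0=0010 Δ1=0000 | 1Δ
t=6: Δ0=0000 Δ1=0010 Δ2=1010 Δ3=1111 Δ4=1011 | 4Δ
t=7: Δ0=1011 Δ1=1001 | 1Δ
t=8: Δ0=1001 Δ1=1011 Δ2=0011 Δ3=0110 Δ4=0010 | 4Δ
t=9: Δ0=0010 Δ1=0000 | 1Δ
t=10: Δ0=0000 Δ1=0010 Δ2=1010 Δ3=1111 Δ4=1011 | 4Δ
t=11: Δ0=1011 Δ1=1001 | 1Δ
t=12: Δ0=1001 Δ1=1011 Δ2=0011 Δ3=0110 Δ4=0010 | 4Δ
t=13: Δ0=0010 Δ1=0000 | 1Δ
t=14: Δ0=0000 Δ1=0010 Δ2=1010 Δ3=1111 Δ4=1011 | 4Δ
t=15: Δ0=1011 Δ1=1001 | 1Δ
t=16: Δ0=1001 Δ1=1011 Δ2=0011 Δ3=0110 Δ4=0010 | 4Δ
t=17: Δ0=0010 Δ1=0000 | 1Δ
t=18: Δ0=0000 Δ1=0010 Δ2=1010 Δ3=1111 Δ4=1011 | 4Δ
t=19: Δ0=1011 Δ1=1001 | 1Δ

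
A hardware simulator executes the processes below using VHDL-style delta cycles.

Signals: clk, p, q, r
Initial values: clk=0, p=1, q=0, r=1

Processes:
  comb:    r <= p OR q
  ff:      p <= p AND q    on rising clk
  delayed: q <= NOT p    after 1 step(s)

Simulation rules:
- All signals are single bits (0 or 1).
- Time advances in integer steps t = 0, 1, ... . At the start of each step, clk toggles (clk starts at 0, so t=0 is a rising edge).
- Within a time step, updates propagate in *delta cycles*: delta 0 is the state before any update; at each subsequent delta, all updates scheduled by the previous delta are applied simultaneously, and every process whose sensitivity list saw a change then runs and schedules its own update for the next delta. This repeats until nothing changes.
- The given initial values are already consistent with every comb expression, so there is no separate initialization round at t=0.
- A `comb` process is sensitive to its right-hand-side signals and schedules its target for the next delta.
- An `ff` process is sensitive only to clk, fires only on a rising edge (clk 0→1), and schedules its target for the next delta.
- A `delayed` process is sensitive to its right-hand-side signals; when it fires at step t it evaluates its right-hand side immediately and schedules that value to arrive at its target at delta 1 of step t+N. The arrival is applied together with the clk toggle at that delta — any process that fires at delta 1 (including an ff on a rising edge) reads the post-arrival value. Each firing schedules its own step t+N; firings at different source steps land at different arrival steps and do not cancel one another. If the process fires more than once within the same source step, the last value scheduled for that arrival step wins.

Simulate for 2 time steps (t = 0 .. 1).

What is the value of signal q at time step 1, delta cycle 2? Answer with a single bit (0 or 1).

1

t0.Δ0 q=0 p=1 clk=0 r=1
t0.Δ1 q=0 p=1 clk=1 r=1
t0.Δ2 q=0 p=0 clk=1 r=1
t0.Δ3 q=0 p=0 clk=1 r=0
t1.Δ0 q=0 p=0 clk=1 r=0
t1.Δ1 q=1 p=0 clk=0 r=0
t1.Δ2 q=1 p=0 clk=0 r=1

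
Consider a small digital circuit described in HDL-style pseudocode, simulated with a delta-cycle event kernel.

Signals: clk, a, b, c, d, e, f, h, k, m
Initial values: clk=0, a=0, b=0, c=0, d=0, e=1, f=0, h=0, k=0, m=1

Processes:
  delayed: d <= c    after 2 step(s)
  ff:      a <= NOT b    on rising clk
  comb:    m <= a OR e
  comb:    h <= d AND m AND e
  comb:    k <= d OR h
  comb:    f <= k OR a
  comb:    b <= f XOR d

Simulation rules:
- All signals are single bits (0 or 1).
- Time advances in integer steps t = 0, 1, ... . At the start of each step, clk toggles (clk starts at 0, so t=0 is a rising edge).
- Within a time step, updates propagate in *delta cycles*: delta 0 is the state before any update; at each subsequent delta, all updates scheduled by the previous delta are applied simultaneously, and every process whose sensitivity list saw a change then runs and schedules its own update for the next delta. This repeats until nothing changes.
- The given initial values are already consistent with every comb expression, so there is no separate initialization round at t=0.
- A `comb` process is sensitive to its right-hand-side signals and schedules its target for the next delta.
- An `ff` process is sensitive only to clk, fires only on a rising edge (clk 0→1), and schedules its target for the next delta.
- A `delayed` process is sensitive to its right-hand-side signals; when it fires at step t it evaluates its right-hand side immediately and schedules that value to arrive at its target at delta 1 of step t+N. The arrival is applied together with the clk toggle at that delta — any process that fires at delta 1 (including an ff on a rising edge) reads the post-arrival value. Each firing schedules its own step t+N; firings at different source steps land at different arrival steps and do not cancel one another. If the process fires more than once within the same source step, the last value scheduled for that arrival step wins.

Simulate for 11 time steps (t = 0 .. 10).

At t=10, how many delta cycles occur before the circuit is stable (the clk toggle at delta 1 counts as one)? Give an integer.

[bits: h,c,clk,m,b,a,e,f,d,k]
t=0: Δ0=0001001000 Δ1=0011001000 Δ2=0011011000 Δ3=0011011100 Δ4=0011111100 | 4Δ
t=1: Δ0=0011111100 Δ1=0001111100 | 1Δ
t=2: Δ0=0001111100 Δ1=0011111100 Δ2=0011101100 Δ3=0011101000 Δ4=0011001000 | 4Δ
t=3: Δ0=0011001000 Δ1=0001001000 | 1Δ
t=4: Δ0=0001001000 Δ1=0011001000 Δ2=0011011000 Δ3=0011011100 Δ4=0011111100 | 4Δ
t=5: Δ0=0011111100 Δ1=0001111100 | 1Δ
t=6: Δ0=0001111100 Δ1=0011111100 Δ2=0011101100 Δ3=0011101000 Δ4=0011001000 | 4Δ
t=7: Δ0=0011001000 Δ1=0001001000 | 1Δ
t=8: Δ0=0001001000 Δ1=0011001000 Δ2=0011011000 Δ3=0011011100 Δ4=0011111100 | 4Δ
t=9: Δ0=0011111100 Δ1=0001111100 | 1Δ
t=10: Δ0=0001111100 Δ1=0011111100 Δ2=0011101100 Δ3=0011101000 Δ4=0011001000 | 4Δ

4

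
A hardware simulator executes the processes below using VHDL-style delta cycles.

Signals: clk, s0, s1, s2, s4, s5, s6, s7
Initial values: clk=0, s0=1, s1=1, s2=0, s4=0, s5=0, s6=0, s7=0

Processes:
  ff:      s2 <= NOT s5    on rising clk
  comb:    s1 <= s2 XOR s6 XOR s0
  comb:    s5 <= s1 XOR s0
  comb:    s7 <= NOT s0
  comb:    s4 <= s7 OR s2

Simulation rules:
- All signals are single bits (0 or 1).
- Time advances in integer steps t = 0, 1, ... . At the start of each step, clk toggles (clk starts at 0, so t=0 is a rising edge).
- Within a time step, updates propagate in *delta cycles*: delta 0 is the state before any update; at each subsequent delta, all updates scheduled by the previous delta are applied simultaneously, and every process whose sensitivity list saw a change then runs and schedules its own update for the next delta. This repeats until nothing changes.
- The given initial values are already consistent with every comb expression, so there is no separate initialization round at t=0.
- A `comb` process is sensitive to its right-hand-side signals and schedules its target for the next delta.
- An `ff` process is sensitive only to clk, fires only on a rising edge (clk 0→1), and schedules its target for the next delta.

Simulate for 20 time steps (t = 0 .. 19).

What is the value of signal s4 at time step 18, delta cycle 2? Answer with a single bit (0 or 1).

1

t0.Δ0 s0=1 clk=0 s4=0 s6=0 s7=0 s2=0 s5=0 s1=1
t0.Δ1 s0=1 clk=1 s4=0 s6=0 s7=0 s2=0 s5=0 s1=1
t0.Δ2 s0=1 clk=1 s4=0 s6=0 s7=0 s2=1 s5=0 s1=1
t0.Δ3 s0=1 clk=1 s4=1 s6=0 s7=0 s2=1 s5=0 s1=0
t0.Δ4 s0=1 clk=1 s4=1 s6=0 s7=0 s2=1 s5=1 s1=0
t1.Δ0 s0=1 clk=1 s4=1 s6=0 s7=0 s2=1 s5=1 s1=0
t1.Δ1 s0=1 clk=0 s4=1 s6=0 s7=0 s2=1 s5=1 s1=0
t2.Δ0 s0=1 clk=0 s4=1 s6=0 s7=0 s2=1 s5=1 s1=0
t2.Δ1 s0=1 clk=1 s4=1 s6=0 s7=0 s2=1 s5=1 s1=0
t2.Δ2 s0=1 clk=1 s4=1 s6=0 s7=0 s2=0 s5=1 s1=0
t2.Δ3 s0=1 clk=1 s4=0 s6=0 s7=0 s2=0 s5=1 s1=1
t2.Δ4 s0=1 clk=1 s4=0 s6=0 s7=0 s2=0 s5=0 s1=1
t3.Δ0 s0=1 clk=1 s4=0 s6=0 s7=0 s2=0 s5=0 s1=1
t3.Δ1 s0=1 clk=0 s4=0 s6=0 s7=0 s2=0 s5=0 s1=1
t4.Δ0 s0=1 clk=0 s4=0 s6=0 s7=0 s2=0 s5=0 s1=1
t4.Δ1 s0=1 clk=1 s4=0 s6=0 s7=0 s2=0 s5=0 s1=1
t4.Δ2 s0=1 clk=1 s4=0 s6=0 s7=0 s2=1 s5=0 s1=1
t4.Δ3 s0=1 clk=1 s4=1 s6=0 s7=0 s2=1 s5=0 s1=0
t4.Δ4 s0=1 clk=1 s4=1 s6=0 s7=0 s2=1 s5=1 s1=0
t5.Δ0 s0=1 clk=1 s4=1 s6=0 s7=0 s2=1 s5=1 s1=0
t5.Δ1 s0=1 clk=0 s4=1 s6=0 s7=0 s2=1 s5=1 s1=0
t6.Δ0 s0=1 clk=0 s4=1 s6=0 s7=0 s2=1 s5=1 s1=0
t6.Δ1 s0=1 clk=1 s4=1 s6=0 s7=0 s2=1 s5=1 s1=0
t6.Δ2 s0=1 clk=1 s4=1 s6=0 s7=0 s2=0 s5=1 s1=0
t6.Δ3 s0=1 clk=1 s4=0 s6=0 s7=0 s2=0 s5=1 s1=1
t6.Δ4 s0=1 clk=1 s4=0 s6=0 s7=0 s2=0 s5=0 s1=1
t7.Δ0 s0=1 clk=1 s4=0 s6=0 s7=0 s2=0 s5=0 s1=1
t7.Δ1 s0=1 clk=0 s4=0 s6=0 s7=0 s2=0 s5=0 s1=1
t8.Δ0 s0=1 clk=0 s4=0 s6=0 s7=0 s2=0 s5=0 s1=1
t8.Δ1 s0=1 clk=1 s4=0 s6=0 s7=0 s2=0 s5=0 s1=1
t8.Δ2 s0=1 clk=1 s4=0 s6=0 s7=0 s2=1 s5=0 s1=1
t8.Δ3 s0=1 clk=1 s4=1 s6=0 s7=0 s2=1 s5=0 s1=0
t8.Δ4 s0=1 clk=1 s4=1 s6=0 s7=0 s2=1 s5=1 s1=0
t9.Δ0 s0=1 clk=1 s4=1 s6=0 s7=0 s2=1 s5=1 s1=0
t9.Δ1 s0=1 clk=0 s4=1 s6=0 s7=0 s2=1 s5=1 s1=0
t10.Δ0 s0=1 clk=0 s4=1 s6=0 s7=0 s2=1 s5=1 s1=0
t10.Δ1 s0=1 clk=1 s4=1 s6=0 s7=0 s2=1 s5=1 s1=0
t10.Δ2 s0=1 clk=1 s4=1 s6=0 s7=0 s2=0 s5=1 s1=0
t10.Δ3 s0=1 clk=1 s4=0 s6=0 s7=0 s2=0 s5=1 s1=1
t10.Δ4 s0=1 clk=1 s4=0 s6=0 s7=0 s2=0 s5=0 s1=1
t11.Δ0 s0=1 clk=1 s4=0 s6=0 s7=0 s2=0 s5=0 s1=1
t11.Δ1 s0=1 clk=0 s4=0 s6=0 s7=0 s2=0 s5=0 s1=1
t12.Δ0 s0=1 clk=0 s4=0 s6=0 s7=0 s2=0 s5=0 s1=1
t12.Δ1 s0=1 clk=1 s4=0 s6=0 s7=0 s2=0 s5=0 s1=1
t12.Δ2 s0=1 clk=1 s4=0 s6=0 s7=0 s2=1 s5=0 s1=1
t12.Δ3 s0=1 clk=1 s4=1 s6=0 s7=0 s2=1 s5=0 s1=0
t12.Δ4 s0=1 clk=1 s4=1 s6=0 s7=0 s2=1 s5=1 s1=0
t13.Δ0 s0=1 clk=1 s4=1 s6=0 s7=0 s2=1 s5=1 s1=0
t13.Δ1 s0=1 clk=0 s4=1 s6=0 s7=0 s2=1 s5=1 s1=0
t14.Δ0 s0=1 clk=0 s4=1 s6=0 s7=0 s2=1 s5=1 s1=0
t14.Δ1 s0=1 clk=1 s4=1 s6=0 s7=0 s2=1 s5=1 s1=0
t14.Δ2 s0=1 clk=1 s4=1 s6=0 s7=0 s2=0 s5=1 s1=0
t14.Δ3 s0=1 clk=1 s4=0 s6=0 s7=0 s2=0 s5=1 s1=1
t14.Δ4 s0=1 clk=1 s4=0 s6=0 s7=0 s2=0 s5=0 s1=1
t15.Δ0 s0=1 clk=1 s4=0 s6=0 s7=0 s2=0 s5=0 s1=1
t15.Δ1 s0=1 clk=0 s4=0 s6=0 s7=0 s2=0 s5=0 s1=1
t16.Δ0 s0=1 clk=0 s4=0 s6=0 s7=0 s2=0 s5=0 s1=1
t16.Δ1 s0=1 clk=1 s4=0 s6=0 s7=0 s2=0 s5=0 s1=1
t16.Δ2 s0=1 clk=1 s4=0 s6=0 s7=0 s2=1 s5=0 s1=1
t16.Δ3 s0=1 clk=1 s4=1 s6=0 s7=0 s2=1 s5=0 s1=0
t16.Δ4 s0=1 clk=1 s4=1 s6=0 s7=0 s2=1 s5=1 s1=0
t17.Δ0 s0=1 clk=1 s4=1 s6=0 s7=0 s2=1 s5=1 s1=0
t17.Δ1 s0=1 clk=0 s4=1 s6=0 s7=0 s2=1 s5=1 s1=0
t18.Δ0 s0=1 clk=0 s4=1 s6=0 s7=0 s2=1 s5=1 s1=0
t18.Δ1 s0=1 clk=1 s4=1 s6=0 s7=0 s2=1 s5=1 s1=0
t18.Δ2 s0=1 clk=1 s4=1 s6=0 s7=0 s2=0 s5=1 s1=0
t18.Δ3 s0=1 clk=1 s4=0 s6=0 s7=0 s2=0 s5=1 s1=1
t18.Δ4 s0=1 clk=1 s4=0 s6=0 s7=0 s2=0 s5=0 s1=1
t19.Δ0 s0=1 clk=1 s4=0 s6=0 s7=0 s2=0 s5=0 s1=1
t19.Δ1 s0=1 clk=0 s4=0 s6=0 s7=0 s2=0 s5=0 s1=1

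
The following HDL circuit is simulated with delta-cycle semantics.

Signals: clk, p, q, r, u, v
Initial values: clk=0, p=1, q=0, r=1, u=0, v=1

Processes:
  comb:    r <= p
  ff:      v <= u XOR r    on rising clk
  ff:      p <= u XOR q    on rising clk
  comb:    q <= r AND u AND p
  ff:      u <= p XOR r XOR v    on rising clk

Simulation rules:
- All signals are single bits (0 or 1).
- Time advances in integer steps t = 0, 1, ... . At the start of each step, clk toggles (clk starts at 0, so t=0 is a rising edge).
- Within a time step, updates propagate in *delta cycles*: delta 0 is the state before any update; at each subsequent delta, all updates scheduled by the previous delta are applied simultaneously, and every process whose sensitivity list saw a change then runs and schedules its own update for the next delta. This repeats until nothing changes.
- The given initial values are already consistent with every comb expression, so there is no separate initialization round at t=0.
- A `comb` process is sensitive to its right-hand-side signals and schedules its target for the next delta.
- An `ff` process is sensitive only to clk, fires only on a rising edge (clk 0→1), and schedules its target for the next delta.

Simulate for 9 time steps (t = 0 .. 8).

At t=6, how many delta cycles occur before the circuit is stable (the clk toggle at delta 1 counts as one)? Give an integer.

t=0 Δ0: clk=0 u=0 p=1 v=1 q=0 r=1
  Δ1: clk:0→1
  Δ2: u:0→1, p:1→0
  Δ3: r:1→0
  (3Δ to stable)
t=1 Δ0: clk=1 u=1 p=0 v=1 q=0 r=0
  Δ1: clk:1→0
  (1Δ to stable)
t=2 Δ0: clk=0 u=1 p=0 v=1 q=0 r=0
  Δ1: clk:0→1
  Δ2: p:0→1
  Δ3: r:0→1
  Δ4: q:0→1
  (4Δ to stable)
t=3 Δ0: clk=1 u=1 p=1 v=1 q=1 r=1
  Δ1: clk:1→0
  (1Δ to stable)
t=4 Δ0: clk=0 u=1 p=1 v=1 q=1 r=1
  Δ1: clk:0→1
  Δ2: p:1→0, v:1→0
  Δ3: q:1→0, r:1→0
  (3Δ to stable)
t=5 Δ0: clk=1 u=1 p=0 v=0 q=0 r=0
  Δ1: clk:1→0
  (1Δ to stable)
t=6 Δ0: clk=0 u=1 p=0 v=0 q=0 r=0
  Δ1: clk:0→1
  Δ2: u:1→0, p:0→1, v:0→1
  Δ3: r:0→1
  (3Δ to stable)
t=7 Δ0: clk=1 u=0 p=1 v=1 q=0 r=1
  Δ1: clk:1→0
  (1Δ to stable)
t=8 Δ0: clk=0 u=0 p=1 v=1 q=0 r=1
  Δ1: clk:0→1
  Δ2: u:0→1, p:1→0
  Δ3: r:1→0
  (3Δ to stable)

3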